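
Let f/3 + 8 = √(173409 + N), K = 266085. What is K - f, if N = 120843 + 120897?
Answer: 266109 - 3*√415149 ≈ 2.6418e+5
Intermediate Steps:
N = 241740
f = -24 + 3*√415149 (f = -24 + 3*√(173409 + 241740) = -24 + 3*√415149 ≈ 1909.0)
K - f = 266085 - (-24 + 3*√415149) = 266085 + (24 - 3*√415149) = 266109 - 3*√415149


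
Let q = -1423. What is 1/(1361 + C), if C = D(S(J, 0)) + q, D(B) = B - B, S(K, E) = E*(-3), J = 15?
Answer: -1/62 ≈ -0.016129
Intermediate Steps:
S(K, E) = -3*E
D(B) = 0
C = -1423 (C = 0 - 1423 = -1423)
1/(1361 + C) = 1/(1361 - 1423) = 1/(-62) = -1/62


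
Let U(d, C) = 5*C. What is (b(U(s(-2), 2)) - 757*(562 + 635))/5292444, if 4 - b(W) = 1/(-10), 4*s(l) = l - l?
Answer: -9061249/52924440 ≈ -0.17121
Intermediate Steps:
s(l) = 0 (s(l) = (l - l)/4 = (¼)*0 = 0)
b(W) = 41/10 (b(W) = 4 - 1/(-10) = 4 - 1*(-⅒) = 4 + ⅒ = 41/10)
(b(U(s(-2), 2)) - 757*(562 + 635))/5292444 = (41/10 - 757*(562 + 635))/5292444 = (41/10 - 757*1197)*(1/5292444) = (41/10 - 906129)*(1/5292444) = -9061249/10*1/5292444 = -9061249/52924440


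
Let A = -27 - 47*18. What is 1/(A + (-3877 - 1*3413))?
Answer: -1/8163 ≈ -0.00012250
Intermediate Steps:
A = -873 (A = -27 - 846 = -873)
1/(A + (-3877 - 1*3413)) = 1/(-873 + (-3877 - 1*3413)) = 1/(-873 + (-3877 - 3413)) = 1/(-873 - 7290) = 1/(-8163) = -1/8163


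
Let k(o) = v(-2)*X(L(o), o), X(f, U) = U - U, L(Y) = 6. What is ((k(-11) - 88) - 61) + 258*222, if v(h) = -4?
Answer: 57127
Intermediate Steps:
X(f, U) = 0
k(o) = 0 (k(o) = -4*0 = 0)
((k(-11) - 88) - 61) + 258*222 = ((0 - 88) - 61) + 258*222 = (-88 - 61) + 57276 = -149 + 57276 = 57127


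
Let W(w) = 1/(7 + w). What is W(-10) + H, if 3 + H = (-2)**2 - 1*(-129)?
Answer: 389/3 ≈ 129.67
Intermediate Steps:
H = 130 (H = -3 + ((-2)**2 - 1*(-129)) = -3 + (4 + 129) = -3 + 133 = 130)
W(-10) + H = 1/(7 - 10) + 130 = 1/(-3) + 130 = -1/3 + 130 = 389/3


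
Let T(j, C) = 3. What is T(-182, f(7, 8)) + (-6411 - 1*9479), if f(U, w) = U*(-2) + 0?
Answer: -15887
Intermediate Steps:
f(U, w) = -2*U (f(U, w) = -2*U + 0 = -2*U)
T(-182, f(7, 8)) + (-6411 - 1*9479) = 3 + (-6411 - 1*9479) = 3 + (-6411 - 9479) = 3 - 15890 = -15887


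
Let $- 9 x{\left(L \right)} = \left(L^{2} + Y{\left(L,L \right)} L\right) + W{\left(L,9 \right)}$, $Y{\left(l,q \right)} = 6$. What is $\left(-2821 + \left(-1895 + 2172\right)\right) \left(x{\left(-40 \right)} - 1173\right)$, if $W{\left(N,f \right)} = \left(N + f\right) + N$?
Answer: $\frac{10045408}{3} \approx 3.3485 \cdot 10^{6}$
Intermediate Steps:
$W{\left(N,f \right)} = f + 2 N$
$x{\left(L \right)} = -1 - \frac{8 L}{9} - \frac{L^{2}}{9}$ ($x{\left(L \right)} = - \frac{\left(L^{2} + 6 L\right) + \left(9 + 2 L\right)}{9} = - \frac{9 + L^{2} + 8 L}{9} = -1 - \frac{8 L}{9} - \frac{L^{2}}{9}$)
$\left(-2821 + \left(-1895 + 2172\right)\right) \left(x{\left(-40 \right)} - 1173\right) = \left(-2821 + \left(-1895 + 2172\right)\right) \left(\left(-1 - - \frac{320}{9} - \frac{\left(-40\right)^{2}}{9}\right) - 1173\right) = \left(-2821 + 277\right) \left(\left(-1 + \frac{320}{9} - \frac{1600}{9}\right) + \left(-1484 + 311\right)\right) = - 2544 \left(\left(-1 + \frac{320}{9} - \frac{1600}{9}\right) - 1173\right) = - 2544 \left(- \frac{1289}{9} - 1173\right) = \left(-2544\right) \left(- \frac{11846}{9}\right) = \frac{10045408}{3}$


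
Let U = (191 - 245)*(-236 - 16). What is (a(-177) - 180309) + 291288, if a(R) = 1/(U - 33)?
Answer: 1506539926/13575 ≈ 1.1098e+5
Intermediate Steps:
U = 13608 (U = -54*(-252) = 13608)
a(R) = 1/13575 (a(R) = 1/(13608 - 33) = 1/13575)
(a(-177) - 180309) + 291288 = (1/13575 - 180309) + 291288 = -2447694674/13575 + 291288 = 1506539926/13575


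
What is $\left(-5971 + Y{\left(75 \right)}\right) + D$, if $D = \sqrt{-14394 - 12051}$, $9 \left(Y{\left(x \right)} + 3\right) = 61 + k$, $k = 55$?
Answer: $- \frac{53650}{9} + i \sqrt{26445} \approx -5961.1 + 162.62 i$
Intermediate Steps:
$Y{\left(x \right)} = \frac{89}{9}$ ($Y{\left(x \right)} = -3 + \frac{61 + 55}{9} = -3 + \frac{1}{9} \cdot 116 = -3 + \frac{116}{9} = \frac{89}{9}$)
$D = i \sqrt{26445}$ ($D = \sqrt{-26445} = i \sqrt{26445} \approx 162.62 i$)
$\left(-5971 + Y{\left(75 \right)}\right) + D = \left(-5971 + \frac{89}{9}\right) + i \sqrt{26445} = - \frac{53650}{9} + i \sqrt{26445}$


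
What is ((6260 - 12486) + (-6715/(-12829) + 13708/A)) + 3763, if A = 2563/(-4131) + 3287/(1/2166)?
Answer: -929133004266886276/377316779216831 ≈ -2462.5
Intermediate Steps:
A = 29411238539/4131 (A = 2563*(-1/4131) + 3287/(1/2166) = -2563/4131 + 3287*2166 = -2563/4131 + 7119642 = 29411238539/4131 ≈ 7.1196e+6)
((6260 - 12486) + (-6715/(-12829) + 13708/A)) + 3763 = ((6260 - 12486) + (-6715/(-12829) + 13708/(29411238539/4131))) + 3763 = (-6226 + (-6715*(-1/12829) + 13708*(4131/29411238539))) + 3763 = (-6226 + (6715/12829 + 56627748/29411238539)) + 3763 = (-6226 + 198222944168477/377316779216831) + 3763 = -2348976044459821329/377316779216831 + 3763 = -929133004266886276/377316779216831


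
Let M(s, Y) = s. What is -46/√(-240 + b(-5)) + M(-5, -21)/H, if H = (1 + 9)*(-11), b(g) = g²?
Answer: 1/22 + 46*I*√215/215 ≈ 0.045455 + 3.1372*I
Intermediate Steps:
H = -110 (H = 10*(-11) = -110)
-46/√(-240 + b(-5)) + M(-5, -21)/H = -46/√(-240 + (-5)²) - 5/(-110) = -46/√(-240 + 25) - 5*(-1/110) = -46*(-I*√215/215) + 1/22 = -(-46)*I*√215/215 + 1/22 = 46*I*√215/215 + 1/22 = 1/22 + 46*I*√215/215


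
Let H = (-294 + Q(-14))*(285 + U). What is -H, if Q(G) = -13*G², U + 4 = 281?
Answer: 1597204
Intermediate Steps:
U = 277 (U = -4 + 281 = 277)
H = -1597204 (H = (-294 - 13*(-14)²)*(285 + 277) = (-294 - 13*196)*562 = (-294 - 2548)*562 = -2842*562 = -1597204)
-H = -1*(-1597204) = 1597204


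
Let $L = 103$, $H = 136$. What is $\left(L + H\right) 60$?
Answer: $14340$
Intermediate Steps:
$\left(L + H\right) 60 = \left(103 + 136\right) 60 = 239 \cdot 60 = 14340$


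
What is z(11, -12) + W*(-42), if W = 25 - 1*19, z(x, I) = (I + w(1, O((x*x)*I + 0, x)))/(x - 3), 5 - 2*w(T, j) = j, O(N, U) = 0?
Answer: -4051/16 ≈ -253.19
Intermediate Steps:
w(T, j) = 5/2 - j/2
z(x, I) = (5/2 + I)/(-3 + x) (z(x, I) = (I + (5/2 - 1/2*0))/(x - 3) = (I + (5/2 + 0))/(-3 + x) = (I + 5/2)/(-3 + x) = (5/2 + I)/(-3 + x))
W = 6 (W = 25 - 19 = 6)
z(11, -12) + W*(-42) = (5/2 - 12)/(-3 + 11) + 6*(-42) = -19/2/8 - 252 = (1/8)*(-19/2) - 252 = -19/16 - 252 = -4051/16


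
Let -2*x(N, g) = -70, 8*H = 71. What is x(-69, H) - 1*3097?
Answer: -3062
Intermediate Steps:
H = 71/8 (H = (⅛)*71 = 71/8 ≈ 8.8750)
x(N, g) = 35 (x(N, g) = -½*(-70) = 35)
x(-69, H) - 1*3097 = 35 - 1*3097 = 35 - 3097 = -3062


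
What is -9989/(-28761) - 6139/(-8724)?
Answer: 87902605/83636988 ≈ 1.0510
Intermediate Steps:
-9989/(-28761) - 6139/(-8724) = -9989*(-1/28761) - 6139*(-1/8724) = 9989/28761 + 6139/8724 = 87902605/83636988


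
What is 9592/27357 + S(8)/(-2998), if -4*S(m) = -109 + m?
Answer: 10205837/29824104 ≈ 0.34220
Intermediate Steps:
S(m) = 109/4 - m/4 (S(m) = -(-109 + m)/4 = 109/4 - m/4)
9592/27357 + S(8)/(-2998) = 9592/27357 + (109/4 - ¼*8)/(-2998) = 9592*(1/27357) + (109/4 - 2)*(-1/2998) = 872/2487 + (101/4)*(-1/2998) = 872/2487 - 101/11992 = 10205837/29824104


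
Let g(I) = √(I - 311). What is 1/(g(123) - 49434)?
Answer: -24717/1221860272 - I*√47/1221860272 ≈ -2.0229e-5 - 5.6108e-9*I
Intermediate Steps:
g(I) = √(-311 + I)
1/(g(123) - 49434) = 1/(√(-311 + 123) - 49434) = 1/(√(-188) - 49434) = 1/(2*I*√47 - 49434) = 1/(-49434 + 2*I*√47)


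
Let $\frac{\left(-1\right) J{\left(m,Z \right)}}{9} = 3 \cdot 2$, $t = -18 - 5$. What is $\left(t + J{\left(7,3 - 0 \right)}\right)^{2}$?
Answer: $5929$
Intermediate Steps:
$t = -23$
$J{\left(m,Z \right)} = -54$ ($J{\left(m,Z \right)} = - 9 \cdot 3 \cdot 2 = \left(-9\right) 6 = -54$)
$\left(t + J{\left(7,3 - 0 \right)}\right)^{2} = \left(-23 - 54\right)^{2} = \left(-77\right)^{2} = 5929$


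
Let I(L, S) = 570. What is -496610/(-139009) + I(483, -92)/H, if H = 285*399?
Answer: 198425408/55464591 ≈ 3.5775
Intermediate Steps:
H = 113715
-496610/(-139009) + I(483, -92)/H = -496610/(-139009) + 570/113715 = -496610*(-1/139009) + 570*(1/113715) = 496610/139009 + 2/399 = 198425408/55464591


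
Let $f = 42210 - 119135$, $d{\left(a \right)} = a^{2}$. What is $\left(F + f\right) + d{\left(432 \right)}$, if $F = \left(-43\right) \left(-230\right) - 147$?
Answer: $119442$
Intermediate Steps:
$F = 9743$ ($F = 9890 - 147 = 9743$)
$f = -76925$
$\left(F + f\right) + d{\left(432 \right)} = \left(9743 - 76925\right) + 432^{2} = -67182 + 186624 = 119442$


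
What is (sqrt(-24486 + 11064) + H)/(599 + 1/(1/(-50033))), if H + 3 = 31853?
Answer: -2275/3531 - I*sqrt(13422)/49434 ≈ -0.64429 - 0.0023436*I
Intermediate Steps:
H = 31850 (H = -3 + 31853 = 31850)
(sqrt(-24486 + 11064) + H)/(599 + 1/(1/(-50033))) = (sqrt(-24486 + 11064) + 31850)/(599 + 1/(1/(-50033))) = (sqrt(-13422) + 31850)/(599 + 1/(-1/50033)) = (I*sqrt(13422) + 31850)/(599 - 50033) = (31850 + I*sqrt(13422))/(-49434) = (31850 + I*sqrt(13422))*(-1/49434) = -2275/3531 - I*sqrt(13422)/49434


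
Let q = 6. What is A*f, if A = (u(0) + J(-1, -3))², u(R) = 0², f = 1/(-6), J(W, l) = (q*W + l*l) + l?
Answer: 0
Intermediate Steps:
J(W, l) = l + l² + 6*W (J(W, l) = (6*W + l*l) + l = (6*W + l²) + l = (l² + 6*W) + l = l + l² + 6*W)
f = -⅙ ≈ -0.16667
u(R) = 0
A = 0 (A = (0 + (-3 + (-3)² + 6*(-1)))² = (0 + (-3 + 9 - 6))² = (0 + 0)² = 0² = 0)
A*f = 0*(-⅙) = 0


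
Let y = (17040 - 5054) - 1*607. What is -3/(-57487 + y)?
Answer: 3/46108 ≈ 6.5065e-5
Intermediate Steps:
y = 11379 (y = 11986 - 607 = 11379)
-3/(-57487 + y) = -3/(-57487 + 11379) = -3/(-46108) = -3*(-1/46108) = 3/46108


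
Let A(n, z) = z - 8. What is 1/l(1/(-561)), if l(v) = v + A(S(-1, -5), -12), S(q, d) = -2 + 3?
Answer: -561/11221 ≈ -0.049996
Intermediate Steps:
S(q, d) = 1
A(n, z) = -8 + z
l(v) = -20 + v (l(v) = v + (-8 - 12) = v - 20 = -20 + v)
1/l(1/(-561)) = 1/(-20 + 1/(-561)) = 1/(-20 - 1/561) = 1/(-11221/561) = -561/11221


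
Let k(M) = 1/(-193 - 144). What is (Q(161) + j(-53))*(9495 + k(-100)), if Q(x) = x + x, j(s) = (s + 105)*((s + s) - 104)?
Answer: -33911628772/337 ≈ -1.0063e+8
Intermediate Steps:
j(s) = (-104 + 2*s)*(105 + s) (j(s) = (105 + s)*(2*s - 104) = (105 + s)*(-104 + 2*s) = (-104 + 2*s)*(105 + s))
Q(x) = 2*x
k(M) = -1/337 (k(M) = 1/(-337) = -1/337)
(Q(161) + j(-53))*(9495 + k(-100)) = (2*161 + (-10920 + 2*(-53)² + 106*(-53)))*(9495 - 1/337) = (322 + (-10920 + 2*2809 - 5618))*(3199814/337) = (322 + (-10920 + 5618 - 5618))*(3199814/337) = (322 - 10920)*(3199814/337) = -10598*3199814/337 = -33911628772/337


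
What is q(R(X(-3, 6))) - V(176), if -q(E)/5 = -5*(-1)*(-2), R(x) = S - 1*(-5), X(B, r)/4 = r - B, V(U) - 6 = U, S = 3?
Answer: -132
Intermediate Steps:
V(U) = 6 + U
X(B, r) = -4*B + 4*r (X(B, r) = 4*(r - B) = -4*B + 4*r)
R(x) = 8 (R(x) = 3 - 1*(-5) = 3 + 5 = 8)
q(E) = 50 (q(E) = -5*(-5*(-1))*(-2) = -25*(-2) = -5*(-10) = 50)
q(R(X(-3, 6))) - V(176) = 50 - (6 + 176) = 50 - 1*182 = 50 - 182 = -132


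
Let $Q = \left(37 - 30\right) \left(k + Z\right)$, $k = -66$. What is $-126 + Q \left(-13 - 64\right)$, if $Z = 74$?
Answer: $-4438$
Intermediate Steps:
$Q = 56$ ($Q = \left(37 - 30\right) \left(-66 + 74\right) = 7 \cdot 8 = 56$)
$-126 + Q \left(-13 - 64\right) = -126 + 56 \left(-13 - 64\right) = -126 + 56 \left(-77\right) = -126 - 4312 = -4438$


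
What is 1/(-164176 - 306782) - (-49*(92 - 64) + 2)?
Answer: 645212459/470958 ≈ 1370.0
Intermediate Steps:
1/(-164176 - 306782) - (-49*(92 - 64) + 2) = 1/(-470958) - (-49*28 + 2) = -1/470958 - (-1372 + 2) = -1/470958 - 1*(-1370) = -1/470958 + 1370 = 645212459/470958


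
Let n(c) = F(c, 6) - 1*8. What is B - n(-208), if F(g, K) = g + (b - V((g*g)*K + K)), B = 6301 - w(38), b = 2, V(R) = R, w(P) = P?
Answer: 266067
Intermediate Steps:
B = 6263 (B = 6301 - 1*38 = 6301 - 38 = 6263)
F(g, K) = 2 + g - K - K*g² (F(g, K) = g + (2 - ((g*g)*K + K)) = g + (2 - (g²*K + K)) = g + (2 - (K*g² + K)) = g + (2 - (K + K*g²)) = g + (2 + (-K - K*g²)) = g + (2 - K - K*g²) = 2 + g - K - K*g²)
n(c) = -12 + c - 6*c² (n(c) = (2 + c - 1*6*(1 + c²)) - 1*8 = (2 + c + (-6 - 6*c²)) - 8 = (-4 + c - 6*c²) - 8 = -12 + c - 6*c²)
B - n(-208) = 6263 - (-12 - 208 - 6*(-208)²) = 6263 - (-12 - 208 - 6*43264) = 6263 - (-12 - 208 - 259584) = 6263 - 1*(-259804) = 6263 + 259804 = 266067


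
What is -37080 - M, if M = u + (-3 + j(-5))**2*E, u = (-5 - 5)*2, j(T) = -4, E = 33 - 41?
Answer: -36668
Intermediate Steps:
E = -8
u = -20 (u = -10*2 = -20)
M = -412 (M = -20 + (-3 - 4)**2*(-8) = -20 + (-7)**2*(-8) = -20 + 49*(-8) = -20 - 392 = -412)
-37080 - M = -37080 - 1*(-412) = -37080 + 412 = -36668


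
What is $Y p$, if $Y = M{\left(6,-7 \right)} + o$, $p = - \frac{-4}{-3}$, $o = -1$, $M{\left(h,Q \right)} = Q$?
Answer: $\frac{32}{3} \approx 10.667$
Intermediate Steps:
$p = - \frac{4}{3}$ ($p = - \frac{\left(-4\right) \left(-1\right)}{3} = \left(-1\right) \frac{4}{3} = - \frac{4}{3} \approx -1.3333$)
$Y = -8$ ($Y = -7 - 1 = -8$)
$Y p = \left(-8\right) \left(- \frac{4}{3}\right) = \frac{32}{3}$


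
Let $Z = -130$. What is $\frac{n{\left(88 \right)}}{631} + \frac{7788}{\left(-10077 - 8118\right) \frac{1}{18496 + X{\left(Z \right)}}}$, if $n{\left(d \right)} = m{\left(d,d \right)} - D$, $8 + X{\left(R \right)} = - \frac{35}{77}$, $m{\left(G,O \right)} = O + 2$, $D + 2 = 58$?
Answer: $- \frac{30283798298}{3827015} \approx -7913.2$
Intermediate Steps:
$D = 56$ ($D = -2 + 58 = 56$)
$m{\left(G,O \right)} = 2 + O$
$X{\left(R \right)} = - \frac{93}{11}$ ($X{\left(R \right)} = -8 - \frac{35}{77} = -8 - \frac{5}{11} = - \frac{93}{11}$)
$n{\left(d \right)} = -54 + d$ ($n{\left(d \right)} = \left(2 + d\right) - 56 = -54 + d$)
$\frac{n{\left(88 \right)}}{631} + \frac{7788}{\left(-10077 - 8118\right) \frac{1}{18496 + X{\left(Z \right)}}} = \frac{-54 + 88}{631} + \frac{7788}{\left(-10077 - 8118\right) \frac{1}{18496 - \frac{93}{11}}} = 34 \cdot \frac{1}{631} + \frac{7788}{\left(-18195\right) \frac{1}{\frac{203363}{11}}} = \frac{34}{631} + \frac{7788}{\left(-18195\right) \frac{11}{203363}} = \frac{34}{631} + \frac{7788}{- \frac{200145}{203363}} = \frac{34}{631} + 7788 \left(- \frac{203363}{200145}\right) = \frac{34}{631} - \frac{47993668}{6065} = - \frac{30283798298}{3827015}$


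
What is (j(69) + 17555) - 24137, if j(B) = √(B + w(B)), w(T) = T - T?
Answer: -6582 + √69 ≈ -6573.7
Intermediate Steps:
w(T) = 0
j(B) = √B (j(B) = √(B + 0) = √B)
(j(69) + 17555) - 24137 = (√69 + 17555) - 24137 = (17555 + √69) - 24137 = -6582 + √69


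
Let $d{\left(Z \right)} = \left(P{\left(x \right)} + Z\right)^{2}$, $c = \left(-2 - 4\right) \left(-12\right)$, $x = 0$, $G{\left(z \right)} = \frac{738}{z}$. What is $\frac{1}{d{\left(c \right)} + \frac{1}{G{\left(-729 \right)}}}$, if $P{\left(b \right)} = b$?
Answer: $\frac{82}{425007} \approx 0.00019294$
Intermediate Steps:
$c = 72$ ($c = \left(-6\right) \left(-12\right) = 72$)
$d{\left(Z \right)} = Z^{2}$ ($d{\left(Z \right)} = \left(0 + Z\right)^{2} = Z^{2}$)
$\frac{1}{d{\left(c \right)} + \frac{1}{G{\left(-729 \right)}}} = \frac{1}{72^{2} + \frac{1}{738 \frac{1}{-729}}} = \frac{1}{5184 + \frac{1}{738 \left(- \frac{1}{729}\right)}} = \frac{1}{5184 + \frac{1}{- \frac{82}{81}}} = \frac{1}{5184 - \frac{81}{82}} = \frac{1}{\frac{425007}{82}} = \frac{82}{425007}$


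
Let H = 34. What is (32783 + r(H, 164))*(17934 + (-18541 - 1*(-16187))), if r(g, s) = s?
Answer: 513314260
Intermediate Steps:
(32783 + r(H, 164))*(17934 + (-18541 - 1*(-16187))) = (32783 + 164)*(17934 + (-18541 - 1*(-16187))) = 32947*(17934 + (-18541 + 16187)) = 32947*(17934 - 2354) = 32947*15580 = 513314260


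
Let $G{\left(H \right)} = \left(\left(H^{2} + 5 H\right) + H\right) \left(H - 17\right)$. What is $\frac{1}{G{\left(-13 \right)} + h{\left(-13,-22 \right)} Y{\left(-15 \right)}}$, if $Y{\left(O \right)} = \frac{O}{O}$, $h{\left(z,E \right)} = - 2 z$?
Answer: $- \frac{1}{2704} \approx -0.00036982$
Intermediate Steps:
$Y{\left(O \right)} = 1$
$G{\left(H \right)} = \left(-17 + H\right) \left(H^{2} + 6 H\right)$ ($G{\left(H \right)} = \left(H^{2} + 6 H\right) \left(-17 + H\right) = \left(-17 + H\right) \left(H^{2} + 6 H\right)$)
$\frac{1}{G{\left(-13 \right)} + h{\left(-13,-22 \right)} Y{\left(-15 \right)}} = \frac{1}{- 13 \left(-102 + \left(-13\right)^{2} - -143\right) + \left(-2\right) \left(-13\right) 1} = \frac{1}{- 13 \left(-102 + 169 + 143\right) + 26 \cdot 1} = \frac{1}{\left(-13\right) 210 + 26} = \frac{1}{-2730 + 26} = \frac{1}{-2704} = - \frac{1}{2704}$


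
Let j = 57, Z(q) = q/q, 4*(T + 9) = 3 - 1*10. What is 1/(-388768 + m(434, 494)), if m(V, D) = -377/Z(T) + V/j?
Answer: -57/22180831 ≈ -2.5698e-6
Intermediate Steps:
T = -43/4 (T = -9 + (3 - 1*10)/4 = -9 + (3 - 10)/4 = -9 + (¼)*(-7) = -9 - 7/4 = -43/4 ≈ -10.750)
Z(q) = 1
m(V, D) = -377 + V/57 (m(V, D) = -377/1 + V/57 = -377*1 + V*(1/57) = -377 + V/57)
1/(-388768 + m(434, 494)) = 1/(-388768 + (-377 + (1/57)*434)) = 1/(-388768 + (-377 + 434/57)) = 1/(-388768 - 21055/57) = 1/(-22180831/57) = -57/22180831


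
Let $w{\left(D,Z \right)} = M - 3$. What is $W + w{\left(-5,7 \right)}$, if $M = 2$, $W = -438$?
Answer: $-439$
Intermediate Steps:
$w{\left(D,Z \right)} = -1$ ($w{\left(D,Z \right)} = 2 - 3 = -1$)
$W + w{\left(-5,7 \right)} = -438 - 1 = -439$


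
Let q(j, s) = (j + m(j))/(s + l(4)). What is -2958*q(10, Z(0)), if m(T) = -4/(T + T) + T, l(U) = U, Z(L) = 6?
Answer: -146421/25 ≈ -5856.8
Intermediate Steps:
m(T) = T - 2/T (m(T) = -4*1/(2*T) + T = -2/T + T = T - 2/T)
q(j, s) = (-2/j + 2*j)/(4 + s) (q(j, s) = (j + (j - 2/j))/(s + 4) = (-2/j + 2*j)/(4 + s))
-2958*q(10, Z(0)) = -5916*(-1 + 10²)/(10*(4 + 6)) = -5916*(-1 + 100)/(10*10) = -5916*99/(10*10) = -2958*99/50 = -146421/25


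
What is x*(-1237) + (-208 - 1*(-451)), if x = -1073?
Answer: 1327544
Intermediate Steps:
x*(-1237) + (-208 - 1*(-451)) = -1073*(-1237) + (-208 - 1*(-451)) = 1327301 + (-208 + 451) = 1327301 + 243 = 1327544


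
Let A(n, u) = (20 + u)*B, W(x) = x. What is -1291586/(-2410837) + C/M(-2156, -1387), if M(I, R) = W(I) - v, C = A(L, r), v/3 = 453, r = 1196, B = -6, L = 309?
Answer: 1164704818/446004845 ≈ 2.6114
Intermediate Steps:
v = 1359 (v = 3*453 = 1359)
A(n, u) = -120 - 6*u (A(n, u) = (20 + u)*(-6) = -120 - 6*u)
C = -7296 (C = -120 - 6*1196 = -120 - 7176 = -7296)
M(I, R) = -1359 + I (M(I, R) = I - 1*1359 = I - 1359 = -1359 + I)
-1291586/(-2410837) + C/M(-2156, -1387) = -1291586/(-2410837) - 7296/(-1359 - 2156) = -1291586*(-1/2410837) - 7296/(-3515) = 1291586/2410837 - 7296*(-1/3515) = 1291586/2410837 + 384/185 = 1164704818/446004845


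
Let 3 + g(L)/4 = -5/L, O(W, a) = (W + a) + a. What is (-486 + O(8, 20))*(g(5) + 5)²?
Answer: -52998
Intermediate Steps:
O(W, a) = W + 2*a
g(L) = -12 - 20/L (g(L) = -12 + 4*(-5/L) = -12 - 20/L)
(-486 + O(8, 20))*(g(5) + 5)² = (-486 + (8 + 2*20))*((-12 - 20/5) + 5)² = (-486 + (8 + 40))*((-12 - 20*⅕) + 5)² = (-486 + 48)*((-12 - 4) + 5)² = -438*(-16 + 5)² = -438*(-11)² = -438*121 = -52998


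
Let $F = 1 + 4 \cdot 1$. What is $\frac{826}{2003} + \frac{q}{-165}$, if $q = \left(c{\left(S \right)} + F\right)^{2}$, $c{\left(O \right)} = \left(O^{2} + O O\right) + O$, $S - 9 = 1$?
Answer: $- \frac{18490477}{66099} \approx -279.74$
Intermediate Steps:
$F = 5$ ($F = 1 + 4 = 5$)
$S = 10$ ($S = 9 + 1 = 10$)
$c{\left(O \right)} = O + 2 O^{2}$ ($c{\left(O \right)} = \left(O^{2} + O^{2}\right) + O = 2 O^{2} + O = O + 2 O^{2}$)
$q = 46225$ ($q = \left(10 \left(1 + 2 \cdot 10\right) + 5\right)^{2} = \left(10 \left(1 + 20\right) + 5\right)^{2} = \left(10 \cdot 21 + 5\right)^{2} = \left(210 + 5\right)^{2} = 215^{2} = 46225$)
$\frac{826}{2003} + \frac{q}{-165} = \frac{826}{2003} + \frac{46225}{-165} = 826 \cdot \frac{1}{2003} + 46225 \left(- \frac{1}{165}\right) = \frac{826}{2003} - \frac{9245}{33} = - \frac{18490477}{66099}$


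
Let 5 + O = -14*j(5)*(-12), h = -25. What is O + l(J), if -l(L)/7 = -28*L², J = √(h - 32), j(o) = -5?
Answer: -12017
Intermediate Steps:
O = -845 (O = -5 - 14*(-5)*(-12) = -5 + 70*(-12) = -5 - 840 = -845)
J = I*√57 (J = √(-25 - 32) = √(-57) = I*√57 ≈ 7.5498*I)
l(L) = 196*L² (l(L) = -(-196)*L² = 196*L²)
O + l(J) = -845 + 196*(I*√57)² = -845 + 196*(-57) = -845 - 11172 = -12017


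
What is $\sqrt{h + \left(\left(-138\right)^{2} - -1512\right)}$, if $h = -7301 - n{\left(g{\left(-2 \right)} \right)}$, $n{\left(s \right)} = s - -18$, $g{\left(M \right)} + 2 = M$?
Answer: $\sqrt{13241} \approx 115.07$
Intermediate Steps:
$g{\left(M \right)} = -2 + M$
$n{\left(s \right)} = 18 + s$ ($n{\left(s \right)} = s + 18 = 18 + s$)
$h = -7315$ ($h = -7301 - \left(18 - 4\right) = -7301 - 14 = -7315$)
$\sqrt{h + \left(\left(-138\right)^{2} - -1512\right)} = \sqrt{-7315 + \left(\left(-138\right)^{2} - -1512\right)} = \sqrt{-7315 + \left(19044 + 1512\right)} = \sqrt{-7315 + 20556} = \sqrt{13241}$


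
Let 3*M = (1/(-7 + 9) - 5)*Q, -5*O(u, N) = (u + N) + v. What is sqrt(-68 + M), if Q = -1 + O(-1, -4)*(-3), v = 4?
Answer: 2*I*sqrt(410)/5 ≈ 8.0994*I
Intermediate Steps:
O(u, N) = -4/5 - N/5 - u/5 (O(u, N) = -((u + N) + 4)/5 = -((N + u) + 4)/5 = -(4 + N + u)/5 = -4/5 - N/5 - u/5)
Q = -8/5 (Q = -1 + (-4/5 - 1/5*(-4) - 1/5*(-1))*(-3) = -1 + (-4/5 + 4/5 + 1/5)*(-3) = -1 + (1/5)*(-3) = -1 - 3/5 = -8/5 ≈ -1.6000)
M = 12/5 (M = ((1/(-7 + 9) - 5)*(-8/5))/3 = ((1/2 - 5)*(-8/5))/3 = (-9/2*(-8/5))/3 = (1/3)*(36/5) = 12/5 ≈ 2.4000)
sqrt(-68 + M) = sqrt(-68 + 12/5) = sqrt(-328/5) = 2*I*sqrt(410)/5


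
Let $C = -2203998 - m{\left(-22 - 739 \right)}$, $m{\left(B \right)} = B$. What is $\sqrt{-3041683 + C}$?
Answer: $2 i \sqrt{1311230} \approx 2290.2 i$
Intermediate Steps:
$C = -2203237$ ($C = -2203998 - \left(-22 - 739\right) = -2203998 - -761 = -2203998 + 761 = -2203237$)
$\sqrt{-3041683 + C} = \sqrt{-3041683 - 2203237} = \sqrt{-5244920} = 2 i \sqrt{1311230}$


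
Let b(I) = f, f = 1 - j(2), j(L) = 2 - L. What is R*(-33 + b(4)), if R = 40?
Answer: -1280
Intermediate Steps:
f = 1 (f = 1 - (2 - 1*2) = 1 - (2 - 2) = 1 - 1*0 = 1 + 0 = 1)
b(I) = 1
R*(-33 + b(4)) = 40*(-33 + 1) = 40*(-32) = -1280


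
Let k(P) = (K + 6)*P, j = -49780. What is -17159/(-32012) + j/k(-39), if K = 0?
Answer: 798786283/3745404 ≈ 213.27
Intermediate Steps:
k(P) = 6*P (k(P) = (0 + 6)*P = 6*P)
-17159/(-32012) + j/k(-39) = -17159/(-32012) - 49780/(6*(-39)) = -17159*(-1/32012) - 49780/(-234) = 17159/32012 - 49780*(-1/234) = 17159/32012 + 24890/117 = 798786283/3745404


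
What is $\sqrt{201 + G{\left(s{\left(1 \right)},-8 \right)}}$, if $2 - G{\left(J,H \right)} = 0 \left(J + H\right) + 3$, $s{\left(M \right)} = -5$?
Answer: $10 \sqrt{2} \approx 14.142$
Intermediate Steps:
$G{\left(J,H \right)} = -1$ ($G{\left(J,H \right)} = 2 - \left(0 \left(J + H\right) + 3\right) = 2 - \left(0 \left(H + J\right) + 3\right) = 2 - \left(0 + 3\right) = 2 - 3 = -1$)
$\sqrt{201 + G{\left(s{\left(1 \right)},-8 \right)}} = \sqrt{201 - 1} = \sqrt{200} = 10 \sqrt{2}$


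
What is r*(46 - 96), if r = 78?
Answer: -3900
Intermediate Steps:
r*(46 - 96) = 78*(46 - 96) = 78*(-50) = -3900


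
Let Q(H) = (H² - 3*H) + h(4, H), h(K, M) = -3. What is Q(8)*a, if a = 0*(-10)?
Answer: 0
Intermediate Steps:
a = 0
Q(H) = -3 + H² - 3*H (Q(H) = (H² - 3*H) - 3 = -3 + H² - 3*H)
Q(8)*a = (-3 + 8² - 3*8)*0 = (-3 + 64 - 24)*0 = 37*0 = 0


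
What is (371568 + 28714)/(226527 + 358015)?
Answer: 200141/292271 ≈ 0.68478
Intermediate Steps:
(371568 + 28714)/(226527 + 358015) = 400282/584542 = 400282*(1/584542) = 200141/292271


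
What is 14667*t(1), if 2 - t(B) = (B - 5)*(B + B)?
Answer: 146670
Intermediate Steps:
t(B) = 2 - 2*B*(-5 + B) (t(B) = 2 - (B - 5)*(B + B) = 2 - (-5 + B)*2*B = 2 - 2*B*(-5 + B))
14667*t(1) = 14667*(2 - 2*1² + 10*1) = 14667*(2 - 2*1 + 10) = 14667*(2 - 2 + 10) = 14667*10 = 146670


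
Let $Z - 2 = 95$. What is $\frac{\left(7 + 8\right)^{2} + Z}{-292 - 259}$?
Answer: $- \frac{322}{551} \approx -0.58439$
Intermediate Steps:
$Z = 97$ ($Z = 2 + 95 = 97$)
$\frac{\left(7 + 8\right)^{2} + Z}{-292 - 259} = \frac{\left(7 + 8\right)^{2} + 97}{-292 - 259} = \frac{15^{2} + 97}{-551} = \left(225 + 97\right) \left(- \frac{1}{551}\right) = 322 \left(- \frac{1}{551}\right) = - \frac{322}{551}$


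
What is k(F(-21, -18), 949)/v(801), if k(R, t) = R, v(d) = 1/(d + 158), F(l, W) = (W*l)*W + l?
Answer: -6545175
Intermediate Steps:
F(l, W) = l + l*W**2 (F(l, W) = l*W**2 + l = l + l*W**2)
v(d) = 1/(158 + d)
k(F(-21, -18), 949)/v(801) = (-21*(1 + (-18)**2))/(1/(158 + 801)) = (-21*(1 + 324))/(1/959) = (-21*325)/(1/959) = -6825*959 = -6545175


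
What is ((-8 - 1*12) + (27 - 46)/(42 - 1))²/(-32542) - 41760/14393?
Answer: -2294533074473/787341747086 ≈ -2.9143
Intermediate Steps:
((-8 - 1*12) + (27 - 46)/(42 - 1))²/(-32542) - 41760/14393 = ((-8 - 12) - 19/41)²*(-1/32542) - 41760*1/14393 = (-20 - 19*1/41)²*(-1/32542) - 41760/14393 = (-20 - 19/41)²*(-1/32542) - 41760/14393 = (-839/41)²*(-1/32542) - 41760/14393 = (703921/1681)*(-1/32542) - 41760/14393 = -703921/54703102 - 41760/14393 = -2294533074473/787341747086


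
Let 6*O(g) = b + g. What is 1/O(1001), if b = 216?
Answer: 6/1217 ≈ 0.0049302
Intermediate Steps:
O(g) = 36 + g/6 (O(g) = (216 + g)/6 = 36 + g/6)
1/O(1001) = 1/(36 + (1/6)*1001) = 1/(36 + 1001/6) = 1/(1217/6) = 6/1217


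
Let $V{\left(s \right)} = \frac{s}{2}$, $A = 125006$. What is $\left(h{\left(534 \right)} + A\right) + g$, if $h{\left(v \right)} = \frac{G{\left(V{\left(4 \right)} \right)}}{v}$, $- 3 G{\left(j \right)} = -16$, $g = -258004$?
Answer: $- \frac{106531390}{801} \approx -1.33 \cdot 10^{5}$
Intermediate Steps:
$V{\left(s \right)} = \frac{s}{2}$ ($V{\left(s \right)} = s \frac{1}{2} = \frac{s}{2}$)
$G{\left(j \right)} = \frac{16}{3}$ ($G{\left(j \right)} = \left(- \frac{1}{3}\right) \left(-16\right) = \frac{16}{3}$)
$h{\left(v \right)} = \frac{16}{3 v}$
$\left(h{\left(534 \right)} + A\right) + g = \left(\frac{16}{3 \cdot 534} + 125006\right) - 258004 = \left(\frac{16}{3} \cdot \frac{1}{534} + 125006\right) - 258004 = \left(\frac{8}{801} + 125006\right) - 258004 = \frac{100129814}{801} - 258004 = - \frac{106531390}{801}$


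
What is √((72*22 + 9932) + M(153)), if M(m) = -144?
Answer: 2*√2843 ≈ 106.64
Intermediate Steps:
√((72*22 + 9932) + M(153)) = √((72*22 + 9932) - 144) = √((1584 + 9932) - 144) = √(11516 - 144) = √11372 = 2*√2843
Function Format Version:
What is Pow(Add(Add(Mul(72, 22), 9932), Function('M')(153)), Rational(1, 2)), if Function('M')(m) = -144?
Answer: Mul(2, Pow(2843, Rational(1, 2))) ≈ 106.64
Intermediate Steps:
Pow(Add(Add(Mul(72, 22), 9932), Function('M')(153)), Rational(1, 2)) = Pow(Add(Add(Mul(72, 22), 9932), -144), Rational(1, 2)) = Pow(Add(Add(1584, 9932), -144), Rational(1, 2)) = Pow(Add(11516, -144), Rational(1, 2)) = Pow(11372, Rational(1, 2)) = Mul(2, Pow(2843, Rational(1, 2)))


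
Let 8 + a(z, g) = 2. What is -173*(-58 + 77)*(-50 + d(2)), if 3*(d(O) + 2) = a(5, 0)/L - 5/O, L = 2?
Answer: 1061701/6 ≈ 1.7695e+5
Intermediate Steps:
a(z, g) = -6 (a(z, g) = -8 + 2 = -6)
d(O) = -3 - 5/(3*O) (d(O) = -2 + (-6/2 - 5/O)/3 = -2 + (-6*1/2 - 5/O)/3 = -2 + (-3 - 5/O)/3 = -2 + (-1 - 5/(3*O)) = -3 - 5/(3*O))
-173*(-58 + 77)*(-50 + d(2)) = -173*(-58 + 77)*(-50 + (-3 - 5/3/2)) = -3287*(-50 + (-3 - 5/3*1/2)) = -3287*(-50 + (-3 - 5/6)) = -3287*(-50 - 23/6) = -3287*(-323)/6 = -173*(-6137/6) = 1061701/6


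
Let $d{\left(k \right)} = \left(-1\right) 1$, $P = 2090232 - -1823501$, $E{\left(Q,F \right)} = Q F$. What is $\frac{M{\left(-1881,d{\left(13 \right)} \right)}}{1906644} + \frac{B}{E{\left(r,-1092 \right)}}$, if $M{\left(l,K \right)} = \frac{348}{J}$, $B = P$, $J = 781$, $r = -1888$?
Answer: $\frac{8231493412165}{4336227063168} \approx 1.8983$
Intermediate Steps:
$E{\left(Q,F \right)} = F Q$
$P = 3913733$ ($P = 2090232 + 1823501 = 3913733$)
$d{\left(k \right)} = -1$
$B = 3913733$
$M{\left(l,K \right)} = \frac{348}{781}$
$\frac{M{\left(-1881,d{\left(13 \right)} \right)}}{1906644} + \frac{B}{E{\left(r,-1092 \right)}} = \frac{348}{781 \cdot 1906644} + \frac{3913733}{\left(-1092\right) \left(-1888\right)} = \frac{348}{781} \cdot \frac{1}{1906644} + \frac{3913733}{2061696} = \frac{29}{124090747} + 3913733 \cdot \frac{1}{2061696} = \frac{29}{124090747} + \frac{3913733}{2061696} = \frac{8231493412165}{4336227063168}$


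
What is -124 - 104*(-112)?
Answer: 11524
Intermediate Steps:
-124 - 104*(-112) = -124 + 11648 = 11524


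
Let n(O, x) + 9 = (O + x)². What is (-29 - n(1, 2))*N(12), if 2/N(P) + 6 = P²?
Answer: -29/69 ≈ -0.42029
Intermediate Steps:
n(O, x) = -9 + (O + x)²
N(P) = 2/(-6 + P²)
(-29 - n(1, 2))*N(12) = (-29 - (-9 + (1 + 2)²))*(2/(-6 + 12²)) = (-29 - (-9 + 3²))*(2/(-6 + 144)) = (-29 - (-9 + 9))*(2/138) = (-29 - 1*0)*(2*(1/138)) = (-29 + 0)*(1/69) = -29*1/69 = -29/69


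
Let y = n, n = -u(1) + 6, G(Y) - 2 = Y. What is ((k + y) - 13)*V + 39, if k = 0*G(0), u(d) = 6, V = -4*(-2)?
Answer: -65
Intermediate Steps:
V = 8
G(Y) = 2 + Y
n = 0 (n = -1*6 + 6 = -6 + 6 = 0)
y = 0
k = 0 (k = 0*(2 + 0) = 0*2 = 0)
((k + y) - 13)*V + 39 = ((0 + 0) - 13)*8 + 39 = (0 - 13)*8 + 39 = -13*8 + 39 = -104 + 39 = -65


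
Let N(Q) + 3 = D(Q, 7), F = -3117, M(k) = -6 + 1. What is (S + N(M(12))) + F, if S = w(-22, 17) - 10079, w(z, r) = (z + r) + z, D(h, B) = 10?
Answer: -13216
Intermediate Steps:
M(k) = -5
N(Q) = 7 (N(Q) = -3 + 10 = 7)
w(z, r) = r + 2*z (w(z, r) = (r + z) + z = r + 2*z)
S = -10106 (S = (17 + 2*(-22)) - 10079 = (17 - 44) - 10079 = -27 - 10079 = -10106)
(S + N(M(12))) + F = (-10106 + 7) - 3117 = -10099 - 3117 = -13216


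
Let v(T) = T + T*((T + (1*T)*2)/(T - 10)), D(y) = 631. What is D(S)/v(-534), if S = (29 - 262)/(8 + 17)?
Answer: -85816/286491 ≈ -0.29954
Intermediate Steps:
S = -233/25 ≈ -9.3200
v(T) = T + 3*T²/(-10 + T) (v(T) = T + T*((T + T*2)/(-10 + T)) = T + T*((T + 2*T)/(-10 + T)) = T + T*((3*T)/(-10 + T)) = T + T*(3*T/(-10 + T)) = T + 3*T²/(-10 + T))
D(S)/v(-534) = 631/((2*(-534)*(-5 + 2*(-534))/(-10 - 534))) = 631/((2*(-534)*(-5 - 1068)/(-544))) = 631/((2*(-534)*(-1/544)*(-1073))) = 631/(-286491/136) = 631*(-136/286491) = -85816/286491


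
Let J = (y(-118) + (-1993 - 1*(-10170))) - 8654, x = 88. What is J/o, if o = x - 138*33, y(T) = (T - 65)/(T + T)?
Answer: 112389/1053976 ≈ 0.10663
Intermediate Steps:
y(T) = (-65 + T)/(2*T) (y(T) = (-65 + T)/((2*T)) = (-65 + T)*(1/(2*T)) = (-65 + T)/(2*T))
o = -4466 (o = 88 - 138*33 = 88 - 4554 = -4466)
J = -112389/236 (J = ((½)*(-65 - 118)/(-118) + (-1993 - 1*(-10170))) - 8654 = ((½)*(-1/118)*(-183) + (-1993 + 10170)) - 8654 = (183/236 + 8177) - 8654 = 1929955/236 - 8654 = -112389/236 ≈ -476.22)
J/o = -112389/236/(-4466) = -112389/236*(-1/4466) = 112389/1053976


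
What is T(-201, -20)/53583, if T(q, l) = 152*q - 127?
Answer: -30679/53583 ≈ -0.57255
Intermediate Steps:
T(q, l) = -127 + 152*q
T(-201, -20)/53583 = (-127 + 152*(-201))/53583 = (-127 - 30552)*(1/53583) = -30679*1/53583 = -30679/53583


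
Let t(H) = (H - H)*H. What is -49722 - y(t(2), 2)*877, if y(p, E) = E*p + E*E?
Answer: -53230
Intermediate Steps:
t(H) = 0 (t(H) = 0*H = 0)
y(p, E) = E**2 + E*p (y(p, E) = E*p + E**2 = E**2 + E*p)
-49722 - y(t(2), 2)*877 = -49722 - 2*(2 + 0)*877 = -49722 - 2*2*877 = -49722 - 4*877 = -49722 - 1*3508 = -49722 - 3508 = -53230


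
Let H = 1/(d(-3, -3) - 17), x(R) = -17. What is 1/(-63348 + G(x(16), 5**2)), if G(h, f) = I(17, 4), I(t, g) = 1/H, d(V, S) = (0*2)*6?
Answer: -1/63365 ≈ -1.5782e-5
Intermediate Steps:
d(V, S) = 0 (d(V, S) = 0*6 = 0)
H = -1/17 (H = 1/(0 - 17) = 1/(-17) = -1/17 ≈ -0.058824)
I(t, g) = -17 (I(t, g) = 1/(-1/17) = -17)
G(h, f) = -17
1/(-63348 + G(x(16), 5**2)) = 1/(-63348 - 17) = 1/(-63365) = -1/63365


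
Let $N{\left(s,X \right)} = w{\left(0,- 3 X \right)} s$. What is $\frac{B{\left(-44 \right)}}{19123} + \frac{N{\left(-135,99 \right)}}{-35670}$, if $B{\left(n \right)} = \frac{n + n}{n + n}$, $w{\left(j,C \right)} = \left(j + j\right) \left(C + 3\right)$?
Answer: $\frac{1}{19123} \approx 5.2293 \cdot 10^{-5}$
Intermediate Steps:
$w{\left(j,C \right)} = 2 j \left(3 + C\right)$
$N{\left(s,X \right)} = 0$ ($N{\left(s,X \right)} = 2 \cdot 0 \left(3 - 3 X\right) s = 0 s = 0$)
$B{\left(n \right)} = 1$ ($B{\left(n \right)} = \frac{2 n}{2 n} = 2 n \frac{1}{2 n} = 1$)
$\frac{B{\left(-44 \right)}}{19123} + \frac{N{\left(-135,99 \right)}}{-35670} = 1 \cdot \frac{1}{19123} + \frac{0}{-35670} = 1 \cdot \frac{1}{19123} + 0 \left(- \frac{1}{35670}\right) = \frac{1}{19123} + 0 = \frac{1}{19123}$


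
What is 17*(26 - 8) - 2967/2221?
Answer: 676659/2221 ≈ 304.66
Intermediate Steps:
17*(26 - 8) - 2967/2221 = 17*18 - 2967*1/2221 = 306 - 2967/2221 = 676659/2221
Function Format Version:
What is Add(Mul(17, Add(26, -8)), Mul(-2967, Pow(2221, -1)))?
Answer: Rational(676659, 2221) ≈ 304.66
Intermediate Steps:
Add(Mul(17, Add(26, -8)), Mul(-2967, Pow(2221, -1))) = Add(Mul(17, 18), Mul(-2967, Rational(1, 2221))) = Add(306, Rational(-2967, 2221)) = Rational(676659, 2221)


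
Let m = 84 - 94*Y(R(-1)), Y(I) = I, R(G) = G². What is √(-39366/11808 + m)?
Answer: I*√358627/164 ≈ 3.6516*I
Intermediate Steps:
m = -10 (m = 84 - 94*(-1)² = 84 - 94*1 = 84 - 94 = -10)
√(-39366/11808 + m) = √(-39366/11808 - 10) = √(-39366*1/11808 - 10) = √(-2187/656 - 10) = √(-8747/656) = I*√358627/164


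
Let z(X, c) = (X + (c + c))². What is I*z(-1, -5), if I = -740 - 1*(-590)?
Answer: -18150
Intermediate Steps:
z(X, c) = (X + 2*c)²
I = -150 (I = -740 + 590 = -150)
I*z(-1, -5) = -150*(-1 + 2*(-5))² = -150*(-1 - 10)² = -150*(-11)² = -150*121 = -18150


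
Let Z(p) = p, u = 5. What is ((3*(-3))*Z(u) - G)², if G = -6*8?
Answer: 9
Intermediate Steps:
G = -48
((3*(-3))*Z(u) - G)² = ((3*(-3))*5 - 1*(-48))² = (-9*5 + 48)² = (-45 + 48)² = 3² = 9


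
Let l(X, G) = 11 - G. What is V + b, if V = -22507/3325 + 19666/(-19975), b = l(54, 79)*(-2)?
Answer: 340709129/2656675 ≈ 128.25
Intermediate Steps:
b = 136 (b = (11 - 1*79)*(-2) = (11 - 79)*(-2) = -68*(-2) = 136)
V = -20598671/2656675 (V = -22507*1/3325 + 19666*(-1/19975) = -22507/3325 - 19666/19975 = -20598671/2656675 ≈ -7.7536)
V + b = -20598671/2656675 + 136 = 340709129/2656675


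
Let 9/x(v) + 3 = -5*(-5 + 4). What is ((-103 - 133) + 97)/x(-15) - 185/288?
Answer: -1009/32 ≈ -31.531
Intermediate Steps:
x(v) = 9/2 (x(v) = 9/(-3 - 5*(-5 + 4)) = 9/(-3 - 5*(-1)) = 9/(-3 + 5) = 9/2)
((-103 - 133) + 97)/x(-15) - 185/288 = ((-103 - 133) + 97)/(9/2) - 185/288 = (-236 + 97)*(2/9) - 185*1/288 = -139*2/9 - 185/288 = -278/9 - 185/288 = -1009/32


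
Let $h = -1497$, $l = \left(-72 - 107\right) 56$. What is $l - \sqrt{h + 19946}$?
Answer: $-10024 - \sqrt{18449} \approx -10160.0$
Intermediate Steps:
$l = -10024$ ($l = \left(-179\right) 56 = -10024$)
$l - \sqrt{h + 19946} = -10024 - \sqrt{-1497 + 19946} = -10024 - \sqrt{18449}$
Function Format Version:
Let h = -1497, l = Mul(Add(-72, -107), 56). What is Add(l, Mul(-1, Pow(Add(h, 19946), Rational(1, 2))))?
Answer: Add(-10024, Mul(-1, Pow(18449, Rational(1, 2)))) ≈ -10160.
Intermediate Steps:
l = -10024 (l = Mul(-179, 56) = -10024)
Add(l, Mul(-1, Pow(Add(h, 19946), Rational(1, 2)))) = Add(-10024, Mul(-1, Pow(Add(-1497, 19946), Rational(1, 2)))) = Add(-10024, Mul(-1, Pow(18449, Rational(1, 2))))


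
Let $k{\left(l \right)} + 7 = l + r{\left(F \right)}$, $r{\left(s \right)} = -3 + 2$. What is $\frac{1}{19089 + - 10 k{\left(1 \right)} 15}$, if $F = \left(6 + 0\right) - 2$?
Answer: $\frac{1}{20139} \approx 4.9655 \cdot 10^{-5}$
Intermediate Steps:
$F = 4$ ($F = 6 - 2 = 4$)
$r{\left(s \right)} = -1$
$k{\left(l \right)} = -8 + l$ ($k{\left(l \right)} = -7 + \left(l - 1\right) = -7 + \left(-1 + l\right) = -8 + l$)
$\frac{1}{19089 + - 10 k{\left(1 \right)} 15} = \frac{1}{19089 + - 10 \left(-8 + 1\right) 15} = \frac{1}{19089 + \left(-10\right) \left(-7\right) 15} = \frac{1}{19089 + 70 \cdot 15} = \frac{1}{19089 + 1050} = \frac{1}{20139}$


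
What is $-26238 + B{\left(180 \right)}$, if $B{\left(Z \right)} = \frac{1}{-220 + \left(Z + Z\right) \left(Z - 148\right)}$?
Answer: $- \frac{296489399}{11300} \approx -26238.0$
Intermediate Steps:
$B{\left(Z \right)} = \frac{1}{-220 + 2 Z \left(-148 + Z\right)}$
$-26238 + B{\left(180 \right)} = -26238 + \frac{1}{2 \left(-110 + 180^{2} - 26640\right)} = -26238 + \frac{1}{2 \left(-110 + 32400 - 26640\right)} = -26238 + \frac{1}{2 \cdot 5650} = -26238 + \frac{1}{2} \cdot \frac{1}{5650} = -26238 + \frac{1}{11300} = - \frac{296489399}{11300}$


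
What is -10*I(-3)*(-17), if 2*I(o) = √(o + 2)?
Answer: 85*I ≈ 85.0*I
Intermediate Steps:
I(o) = √(2 + o)/2 (I(o) = √(o + 2)/2 = √(2 + o)/2)
-10*I(-3)*(-17) = -5*√(2 - 3)*(-17) = -5*√(-1)*(-17) = -5*I*(-17) = 85*I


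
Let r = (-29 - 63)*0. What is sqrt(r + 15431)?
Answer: sqrt(15431) ≈ 124.22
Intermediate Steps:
r = 0 (r = -92*0 = 0)
sqrt(r + 15431) = sqrt(0 + 15431) = sqrt(15431)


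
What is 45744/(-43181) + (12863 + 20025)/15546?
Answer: 354500252/335645913 ≈ 1.0562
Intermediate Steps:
45744/(-43181) + (12863 + 20025)/15546 = 45744*(-1/43181) + 32888*(1/15546) = -45744/43181 + 16444/7773 = 354500252/335645913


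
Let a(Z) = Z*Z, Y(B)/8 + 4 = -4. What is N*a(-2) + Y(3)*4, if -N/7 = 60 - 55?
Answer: -396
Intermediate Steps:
Y(B) = -64 (Y(B) = -32 + 8*(-4) = -32 - 32 = -64)
N = -35 (N = -7*(60 - 55) = -7*5 = -35)
a(Z) = Z**2
N*a(-2) + Y(3)*4 = -35*(-2)**2 - 64*4 = -35*4 - 256 = -140 - 256 = -396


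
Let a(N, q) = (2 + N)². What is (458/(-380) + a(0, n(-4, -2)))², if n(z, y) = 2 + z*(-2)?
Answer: 281961/36100 ≈ 7.8106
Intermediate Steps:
n(z, y) = 2 - 2*z
(458/(-380) + a(0, n(-4, -2)))² = (458/(-380) + (2 + 0)²)² = (458*(-1/380) + 2²)² = (-229/190 + 4)² = (531/190)² = 281961/36100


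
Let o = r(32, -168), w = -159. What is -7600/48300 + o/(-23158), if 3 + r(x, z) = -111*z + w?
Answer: -5344373/5592657 ≈ -0.95561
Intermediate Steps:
r(x, z) = -162 - 111*z (r(x, z) = -3 + (-111*z - 159) = -3 + (-159 - 111*z) = -162 - 111*z)
o = 18486 (o = -162 - 111*(-168) = -162 + 18648 = 18486)
-7600/48300 + o/(-23158) = -7600/48300 + 18486/(-23158) = -7600*1/48300 + 18486*(-1/23158) = -76/483 - 9243/11579 = -5344373/5592657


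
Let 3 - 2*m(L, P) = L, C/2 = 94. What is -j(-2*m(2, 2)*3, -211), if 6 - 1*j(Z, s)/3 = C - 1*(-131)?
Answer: 939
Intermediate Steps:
C = 188 (C = 2*94 = 188)
m(L, P) = 3/2 - L/2
j(Z, s) = -939 (j(Z, s) = 18 - 3*(188 - 1*(-131)) = 18 - 3*(188 + 131) = 18 - 3*319 = 18 - 957 = -939)
-j(-2*m(2, 2)*3, -211) = -1*(-939) = 939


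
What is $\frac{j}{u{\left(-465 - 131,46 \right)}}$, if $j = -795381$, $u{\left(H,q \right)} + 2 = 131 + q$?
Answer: $- \frac{795381}{175} \approx -4545.0$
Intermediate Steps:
$u{\left(H,q \right)} = 129 + q$ ($u{\left(H,q \right)} = -2 + \left(131 + q\right) = 129 + q$)
$\frac{j}{u{\left(-465 - 131,46 \right)}} = - \frac{795381}{129 + 46} = - \frac{795381}{175}$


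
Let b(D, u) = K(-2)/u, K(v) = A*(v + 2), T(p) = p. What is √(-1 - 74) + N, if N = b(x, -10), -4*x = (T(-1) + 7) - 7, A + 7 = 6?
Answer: 5*I*√3 ≈ 8.6602*I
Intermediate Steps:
A = -1 (A = -7 + 6 = -1)
x = ¼ (x = -((-1 + 7) - 7)/4 = -(6 - 7)/4 = -¼*(-1) = ¼ ≈ 0.25000)
K(v) = -2 - v (K(v) = -(v + 2) = -(2 + v) = -2 - v)
b(D, u) = 0 (b(D, u) = (-2 - 1*(-2))/u = (-2 + 2)/u = 0/u = 0)
N = 0
√(-1 - 74) + N = √(-1 - 74) + 0 = √(-75) + 0 = 5*I*√3 + 0 = 5*I*√3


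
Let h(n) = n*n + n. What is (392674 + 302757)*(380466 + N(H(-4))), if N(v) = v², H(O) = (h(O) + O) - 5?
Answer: 264594109725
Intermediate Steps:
h(n) = n + n² (h(n) = n² + n = n + n²)
H(O) = -5 + O + O*(1 + O) (H(O) = (O*(1 + O) + O) - 5 = (O + O*(1 + O)) - 5 = -5 + O + O*(1 + O))
(392674 + 302757)*(380466 + N(H(-4))) = (392674 + 302757)*(380466 + (-5 - 4 - 4*(1 - 4))²) = 695431*(380466 + (-5 - 4 - 4*(-3))²) = 695431*(380466 + (-5 - 4 + 12)²) = 695431*(380466 + 3²) = 695431*(380466 + 9) = 695431*380475 = 264594109725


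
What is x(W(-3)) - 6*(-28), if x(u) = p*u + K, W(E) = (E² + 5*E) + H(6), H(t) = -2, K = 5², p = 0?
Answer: 193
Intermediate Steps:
K = 25
W(E) = -2 + E² + 5*E (W(E) = (E² + 5*E) - 2 = -2 + E² + 5*E)
x(u) = 25 (x(u) = 0*u + 25 = 0 + 25 = 25)
x(W(-3)) - 6*(-28) = 25 - 6*(-28) = 25 + 168 = 193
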